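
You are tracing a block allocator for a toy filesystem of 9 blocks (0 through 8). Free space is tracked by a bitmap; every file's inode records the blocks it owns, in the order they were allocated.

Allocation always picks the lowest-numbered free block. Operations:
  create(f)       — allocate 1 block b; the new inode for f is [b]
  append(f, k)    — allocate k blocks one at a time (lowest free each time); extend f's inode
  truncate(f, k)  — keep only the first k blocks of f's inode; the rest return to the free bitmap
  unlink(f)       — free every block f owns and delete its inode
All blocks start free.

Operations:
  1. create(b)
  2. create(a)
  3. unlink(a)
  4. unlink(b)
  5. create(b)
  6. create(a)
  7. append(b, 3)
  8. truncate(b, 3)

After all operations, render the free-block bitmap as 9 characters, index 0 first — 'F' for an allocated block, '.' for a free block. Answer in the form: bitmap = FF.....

  1. create(b)  ⇒  F........  {b→[0]}
  2. create(a)  ⇒  FF.......  {a→[1]; b→[0]}
  3. unlink(a)  ⇒  F........  {b→[0]}
  4. unlink(b)  ⇒  .........  {}
  5. create(b)  ⇒  F........  {b→[0]}
  6. create(a)  ⇒  FF.......  {a→[1]; b→[0]}
  7. append(b, 3)  ⇒  FFFFF....  {a→[1]; b→[0, 2, 3, 4]}
  8. truncate(b, 3)  ⇒  FFFF.....  {a→[1]; b→[0, 2, 3]}

bitmap = FFFF.....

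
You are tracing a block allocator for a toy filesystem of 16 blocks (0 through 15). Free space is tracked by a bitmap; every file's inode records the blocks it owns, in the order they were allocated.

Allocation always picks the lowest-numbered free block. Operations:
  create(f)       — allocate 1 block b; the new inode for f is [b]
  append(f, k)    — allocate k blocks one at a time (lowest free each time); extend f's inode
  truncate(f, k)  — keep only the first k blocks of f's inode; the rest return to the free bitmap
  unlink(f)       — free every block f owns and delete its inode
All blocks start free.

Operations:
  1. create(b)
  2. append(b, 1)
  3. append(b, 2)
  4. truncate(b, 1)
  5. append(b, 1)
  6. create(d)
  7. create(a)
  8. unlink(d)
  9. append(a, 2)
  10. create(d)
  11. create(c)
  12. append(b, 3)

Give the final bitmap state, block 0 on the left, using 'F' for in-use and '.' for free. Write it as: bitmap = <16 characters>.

after create(b) → b:[0]  free=[F...............]
after append(b, 1) → b:[0, 1]  free=[FF..............]
after append(b, 2) → b:[0, 1, 2, 3]  free=[FFFF............]
after truncate(b, 1) → b:[0]  free=[F...............]
after append(b, 1) → b:[0, 1]  free=[FF..............]
after create(d) → b:[0, 1], d:[2]  free=[FFF.............]
after create(a) → a:[3], b:[0, 1], d:[2]  free=[FFFF............]
after unlink(d) → a:[3], b:[0, 1]  free=[FF.F............]
after append(a, 2) → a:[3, 2, 4], b:[0, 1]  free=[FFFFF...........]
after create(d) → a:[3, 2, 4], b:[0, 1], d:[5]  free=[FFFFFF..........]
after create(c) → a:[3, 2, 4], b:[0, 1], c:[6], d:[5]  free=[FFFFFFF.........]
after append(b, 3) → a:[3, 2, 4], b:[0, 1, 7, 8, 9], c:[6], d:[5]  free=[FFFFFFFFFF......]

bitmap = FFFFFFFFFF......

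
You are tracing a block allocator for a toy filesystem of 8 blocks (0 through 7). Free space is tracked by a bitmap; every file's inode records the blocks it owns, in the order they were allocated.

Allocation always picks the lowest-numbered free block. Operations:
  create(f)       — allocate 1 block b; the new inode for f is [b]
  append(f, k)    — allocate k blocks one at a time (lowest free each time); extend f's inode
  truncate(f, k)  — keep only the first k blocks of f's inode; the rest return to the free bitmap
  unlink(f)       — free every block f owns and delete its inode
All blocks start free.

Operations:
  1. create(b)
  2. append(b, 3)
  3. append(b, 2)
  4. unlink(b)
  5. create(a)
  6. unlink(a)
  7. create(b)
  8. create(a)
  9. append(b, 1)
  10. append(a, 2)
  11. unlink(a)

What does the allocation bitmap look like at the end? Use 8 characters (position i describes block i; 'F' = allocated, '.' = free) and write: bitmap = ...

after create(b) → b:[0]  free=[F.......]
after append(b, 3) → b:[0, 1, 2, 3]  free=[FFFF....]
after append(b, 2) → b:[0, 1, 2, 3, 4, 5]  free=[FFFFFF..]
after unlink(b) →   free=[........]
after create(a) → a:[0]  free=[F.......]
after unlink(a) →   free=[........]
after create(b) → b:[0]  free=[F.......]
after create(a) → a:[1], b:[0]  free=[FF......]
after append(b, 1) → a:[1], b:[0, 2]  free=[FFF.....]
after append(a, 2) → a:[1, 3, 4], b:[0, 2]  free=[FFFFF...]
after unlink(a) → b:[0, 2]  free=[F.F.....]

bitmap = F.F.....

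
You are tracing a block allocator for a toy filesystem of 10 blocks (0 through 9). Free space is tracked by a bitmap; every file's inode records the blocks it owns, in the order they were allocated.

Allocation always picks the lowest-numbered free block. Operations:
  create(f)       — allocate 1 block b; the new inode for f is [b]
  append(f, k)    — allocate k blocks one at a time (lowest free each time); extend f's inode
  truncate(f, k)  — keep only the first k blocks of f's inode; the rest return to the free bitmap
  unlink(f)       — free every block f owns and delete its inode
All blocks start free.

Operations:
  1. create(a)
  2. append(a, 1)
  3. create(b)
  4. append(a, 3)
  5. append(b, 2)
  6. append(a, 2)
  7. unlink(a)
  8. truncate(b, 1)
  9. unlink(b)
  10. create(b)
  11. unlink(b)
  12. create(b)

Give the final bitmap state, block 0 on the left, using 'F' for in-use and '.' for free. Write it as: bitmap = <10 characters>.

[1] create(a) — a=0 (map F.........)
[2] append(a, 1) — a=0,1 (map FF........)
[3] create(b) — a=0,1 b=2 (map FFF.......)
[4] append(a, 3) — a=0,1,3,4,5 b=2 (map FFFFFF....)
[5] append(b, 2) — a=0,1,3,4,5 b=2,6,7 (map FFFFFFFF..)
[6] append(a, 2) — a=0,1,3,4,5,8,9 b=2,6,7 (map FFFFFFFFFF)
[7] unlink(a) — b=2,6,7 (map ..F...FF..)
[8] truncate(b, 1) — b=2 (map ..F.......)
[9] unlink(b) —  (map ..........)
[10] create(b) — b=0 (map F.........)
[11] unlink(b) —  (map ..........)
[12] create(b) — b=0 (map F.........)

bitmap = F.........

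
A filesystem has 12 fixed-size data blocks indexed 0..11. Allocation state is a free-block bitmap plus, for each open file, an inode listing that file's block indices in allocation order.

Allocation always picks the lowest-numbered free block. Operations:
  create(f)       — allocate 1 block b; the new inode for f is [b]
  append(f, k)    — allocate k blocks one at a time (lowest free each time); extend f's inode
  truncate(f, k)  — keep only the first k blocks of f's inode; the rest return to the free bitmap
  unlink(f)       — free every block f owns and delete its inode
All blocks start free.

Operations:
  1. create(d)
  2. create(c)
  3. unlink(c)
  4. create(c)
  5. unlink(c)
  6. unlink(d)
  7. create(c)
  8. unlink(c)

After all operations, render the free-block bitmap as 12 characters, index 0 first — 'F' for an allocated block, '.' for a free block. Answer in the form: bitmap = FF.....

[1] create(d) — d=0 (map F...........)
[2] create(c) — c=1 d=0 (map FF..........)
[3] unlink(c) — d=0 (map F...........)
[4] create(c) — c=1 d=0 (map FF..........)
[5] unlink(c) — d=0 (map F...........)
[6] unlink(d) —  (map ............)
[7] create(c) — c=0 (map F...........)
[8] unlink(c) —  (map ............)

bitmap = ............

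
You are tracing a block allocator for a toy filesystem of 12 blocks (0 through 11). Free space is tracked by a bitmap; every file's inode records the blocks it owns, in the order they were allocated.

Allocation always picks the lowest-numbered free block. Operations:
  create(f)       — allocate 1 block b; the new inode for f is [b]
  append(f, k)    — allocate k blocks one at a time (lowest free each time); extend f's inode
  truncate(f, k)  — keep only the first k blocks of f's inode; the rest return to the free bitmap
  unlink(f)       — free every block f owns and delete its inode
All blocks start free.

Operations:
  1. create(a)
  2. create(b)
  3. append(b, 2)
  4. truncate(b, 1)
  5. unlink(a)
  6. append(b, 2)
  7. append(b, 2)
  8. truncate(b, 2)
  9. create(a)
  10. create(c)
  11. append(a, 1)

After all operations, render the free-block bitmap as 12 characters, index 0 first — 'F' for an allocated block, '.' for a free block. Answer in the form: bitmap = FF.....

create(a): bitmap=F........... | a=[0]
create(b): bitmap=FF.......... | a=[0] b=[1]
append(b, 2): bitmap=FFFF........ | a=[0] b=[1, 2, 3]
truncate(b, 1): bitmap=FF.......... | a=[0] b=[1]
unlink(a): bitmap=.F.......... | b=[1]
append(b, 2): bitmap=FFF......... | b=[1, 0, 2]
append(b, 2): bitmap=FFFFF....... | b=[1, 0, 2, 3, 4]
truncate(b, 2): bitmap=FF.......... | b=[1, 0]
create(a): bitmap=FFF......... | a=[2] b=[1, 0]
create(c): bitmap=FFFF........ | a=[2] b=[1, 0] c=[3]
append(a, 1): bitmap=FFFFF....... | a=[2, 4] b=[1, 0] c=[3]

bitmap = FFFFF.......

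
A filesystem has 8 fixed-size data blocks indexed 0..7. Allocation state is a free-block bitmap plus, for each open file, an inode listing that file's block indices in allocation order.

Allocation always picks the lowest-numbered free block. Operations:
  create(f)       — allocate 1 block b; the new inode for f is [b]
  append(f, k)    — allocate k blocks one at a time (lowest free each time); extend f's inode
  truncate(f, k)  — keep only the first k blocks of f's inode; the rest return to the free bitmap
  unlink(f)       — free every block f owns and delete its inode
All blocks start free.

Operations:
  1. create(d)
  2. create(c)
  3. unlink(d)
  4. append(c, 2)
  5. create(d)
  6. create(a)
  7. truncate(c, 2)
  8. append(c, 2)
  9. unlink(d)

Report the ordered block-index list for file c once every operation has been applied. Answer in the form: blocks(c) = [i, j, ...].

blocks(c) = [1, 0, 2, 5]

[1] create(d) — d=0 (map F.......)
[2] create(c) — c=1 d=0 (map FF......)
[3] unlink(d) — c=1 (map .F......)
[4] append(c, 2) — c=1,0,2 (map FFF.....)
[5] create(d) — c=1,0,2 d=3 (map FFFF....)
[6] create(a) — a=4 c=1,0,2 d=3 (map FFFFF...)
[7] truncate(c, 2) — a=4 c=1,0 d=3 (map FF.FF...)
[8] append(c, 2) — a=4 c=1,0,2,5 d=3 (map FFFFFF..)
[9] unlink(d) — a=4 c=1,0,2,5 (map FFF.FF..)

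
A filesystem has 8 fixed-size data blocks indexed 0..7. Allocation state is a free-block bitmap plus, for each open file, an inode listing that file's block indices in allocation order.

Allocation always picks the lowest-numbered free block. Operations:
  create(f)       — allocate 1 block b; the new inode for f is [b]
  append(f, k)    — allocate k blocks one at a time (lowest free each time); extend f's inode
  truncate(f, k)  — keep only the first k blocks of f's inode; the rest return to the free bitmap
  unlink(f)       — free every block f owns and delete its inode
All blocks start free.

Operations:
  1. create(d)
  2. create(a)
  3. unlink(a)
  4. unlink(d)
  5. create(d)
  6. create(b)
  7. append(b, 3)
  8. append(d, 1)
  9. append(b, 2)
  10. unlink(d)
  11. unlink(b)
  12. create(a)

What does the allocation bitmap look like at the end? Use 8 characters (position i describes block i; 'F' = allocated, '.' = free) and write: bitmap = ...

bitmap = F.......

create(d): bitmap=F....... | d=[0]
create(a): bitmap=FF...... | a=[1] d=[0]
unlink(a): bitmap=F....... | d=[0]
unlink(d): bitmap=........ | 
create(d): bitmap=F....... | d=[0]
create(b): bitmap=FF...... | b=[1] d=[0]
append(b, 3): bitmap=FFFFF... | b=[1, 2, 3, 4] d=[0]
append(d, 1): bitmap=FFFFFF.. | b=[1, 2, 3, 4] d=[0, 5]
append(b, 2): bitmap=FFFFFFFF | b=[1, 2, 3, 4, 6, 7] d=[0, 5]
unlink(d): bitmap=.FFFF.FF | b=[1, 2, 3, 4, 6, 7]
unlink(b): bitmap=........ | 
create(a): bitmap=F....... | a=[0]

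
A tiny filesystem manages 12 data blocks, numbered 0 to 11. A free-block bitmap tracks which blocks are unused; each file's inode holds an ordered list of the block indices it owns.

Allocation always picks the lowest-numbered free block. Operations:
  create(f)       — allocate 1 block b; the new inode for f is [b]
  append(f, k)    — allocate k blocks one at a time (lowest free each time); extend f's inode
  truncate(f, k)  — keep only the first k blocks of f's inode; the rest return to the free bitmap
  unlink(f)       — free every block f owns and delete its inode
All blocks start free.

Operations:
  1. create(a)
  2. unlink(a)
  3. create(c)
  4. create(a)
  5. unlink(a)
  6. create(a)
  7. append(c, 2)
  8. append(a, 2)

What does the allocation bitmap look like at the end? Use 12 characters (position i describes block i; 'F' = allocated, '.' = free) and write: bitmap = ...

create(a): bitmap=F........... | a=[0]
unlink(a): bitmap=............ | 
create(c): bitmap=F........... | c=[0]
create(a): bitmap=FF.......... | a=[1] c=[0]
unlink(a): bitmap=F........... | c=[0]
create(a): bitmap=FF.......... | a=[1] c=[0]
append(c, 2): bitmap=FFFF........ | a=[1] c=[0, 2, 3]
append(a, 2): bitmap=FFFFFF...... | a=[1, 4, 5] c=[0, 2, 3]

bitmap = FFFFFF......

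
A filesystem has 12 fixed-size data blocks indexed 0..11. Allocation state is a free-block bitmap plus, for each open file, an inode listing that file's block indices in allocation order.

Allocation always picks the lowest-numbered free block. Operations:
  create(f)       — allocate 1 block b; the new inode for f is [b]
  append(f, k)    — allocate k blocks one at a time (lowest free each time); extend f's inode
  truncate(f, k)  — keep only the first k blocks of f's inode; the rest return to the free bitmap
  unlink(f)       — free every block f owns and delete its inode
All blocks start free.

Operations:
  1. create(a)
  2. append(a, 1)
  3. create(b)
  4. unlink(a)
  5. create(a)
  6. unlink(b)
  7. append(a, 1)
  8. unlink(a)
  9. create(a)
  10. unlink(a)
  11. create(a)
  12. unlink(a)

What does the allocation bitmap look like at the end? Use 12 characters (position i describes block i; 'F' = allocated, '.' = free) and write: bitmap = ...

bitmap = ............

  1. create(a)  ⇒  F...........  {a→[0]}
  2. append(a, 1)  ⇒  FF..........  {a→[0, 1]}
  3. create(b)  ⇒  FFF.........  {a→[0, 1]; b→[2]}
  4. unlink(a)  ⇒  ..F.........  {b→[2]}
  5. create(a)  ⇒  F.F.........  {a→[0]; b→[2]}
  6. unlink(b)  ⇒  F...........  {a→[0]}
  7. append(a, 1)  ⇒  FF..........  {a→[0, 1]}
  8. unlink(a)  ⇒  ............  {}
  9. create(a)  ⇒  F...........  {a→[0]}
  10. unlink(a)  ⇒  ............  {}
  11. create(a)  ⇒  F...........  {a→[0]}
  12. unlink(a)  ⇒  ............  {}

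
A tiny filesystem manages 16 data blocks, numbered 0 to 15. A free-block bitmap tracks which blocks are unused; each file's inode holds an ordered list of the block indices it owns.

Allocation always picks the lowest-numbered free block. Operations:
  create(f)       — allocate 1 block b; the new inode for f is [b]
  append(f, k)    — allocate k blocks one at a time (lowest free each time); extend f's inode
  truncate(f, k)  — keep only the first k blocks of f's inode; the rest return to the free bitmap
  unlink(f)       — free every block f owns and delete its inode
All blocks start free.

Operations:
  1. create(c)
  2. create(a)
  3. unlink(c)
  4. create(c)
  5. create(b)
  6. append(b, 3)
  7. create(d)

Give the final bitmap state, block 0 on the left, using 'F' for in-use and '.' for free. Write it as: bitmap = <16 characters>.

create(c): bitmap=F............... | c=[0]
create(a): bitmap=FF.............. | a=[1] c=[0]
unlink(c): bitmap=.F.............. | a=[1]
create(c): bitmap=FF.............. | a=[1] c=[0]
create(b): bitmap=FFF............. | a=[1] b=[2] c=[0]
append(b, 3): bitmap=FFFFFF.......... | a=[1] b=[2, 3, 4, 5] c=[0]
create(d): bitmap=FFFFFFF......... | a=[1] b=[2, 3, 4, 5] c=[0] d=[6]

bitmap = FFFFFFF.........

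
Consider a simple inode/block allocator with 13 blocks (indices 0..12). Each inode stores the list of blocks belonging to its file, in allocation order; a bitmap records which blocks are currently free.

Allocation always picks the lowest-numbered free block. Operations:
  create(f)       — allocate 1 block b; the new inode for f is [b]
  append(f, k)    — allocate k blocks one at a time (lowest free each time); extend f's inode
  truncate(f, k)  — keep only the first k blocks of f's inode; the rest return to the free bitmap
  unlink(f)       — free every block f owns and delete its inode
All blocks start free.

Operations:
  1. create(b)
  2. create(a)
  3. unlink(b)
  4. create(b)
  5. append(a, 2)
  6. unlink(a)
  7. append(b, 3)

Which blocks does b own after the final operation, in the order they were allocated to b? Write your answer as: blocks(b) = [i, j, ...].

blocks(b) = [0, 1, 2, 3]

[1] create(b) — b=0 (map F............)
[2] create(a) — a=1 b=0 (map FF...........)
[3] unlink(b) — a=1 (map .F...........)
[4] create(b) — a=1 b=0 (map FF...........)
[5] append(a, 2) — a=1,2,3 b=0 (map FFFF.........)
[6] unlink(a) — b=0 (map F............)
[7] append(b, 3) — b=0,1,2,3 (map FFFF.........)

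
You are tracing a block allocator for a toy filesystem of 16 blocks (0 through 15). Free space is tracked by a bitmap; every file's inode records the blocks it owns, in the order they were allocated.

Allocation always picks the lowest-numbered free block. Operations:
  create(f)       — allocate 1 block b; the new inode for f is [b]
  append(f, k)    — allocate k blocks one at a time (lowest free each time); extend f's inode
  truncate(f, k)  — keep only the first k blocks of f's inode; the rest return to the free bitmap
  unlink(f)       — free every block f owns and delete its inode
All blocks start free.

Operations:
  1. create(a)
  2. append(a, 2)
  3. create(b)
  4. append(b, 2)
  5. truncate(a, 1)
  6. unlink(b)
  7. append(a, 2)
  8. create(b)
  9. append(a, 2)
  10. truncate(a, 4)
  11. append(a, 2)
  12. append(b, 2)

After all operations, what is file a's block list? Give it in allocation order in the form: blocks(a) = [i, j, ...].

create(a): bitmap=F............... | a=[0]
append(a, 2): bitmap=FFF............. | a=[0, 1, 2]
create(b): bitmap=FFFF............ | a=[0, 1, 2] b=[3]
append(b, 2): bitmap=FFFFFF.......... | a=[0, 1, 2] b=[3, 4, 5]
truncate(a, 1): bitmap=F..FFF.......... | a=[0] b=[3, 4, 5]
unlink(b): bitmap=F............... | a=[0]
append(a, 2): bitmap=FFF............. | a=[0, 1, 2]
create(b): bitmap=FFFF............ | a=[0, 1, 2] b=[3]
append(a, 2): bitmap=FFFFFF.......... | a=[0, 1, 2, 4, 5] b=[3]
truncate(a, 4): bitmap=FFFFF........... | a=[0, 1, 2, 4] b=[3]
append(a, 2): bitmap=FFFFFFF......... | a=[0, 1, 2, 4, 5, 6] b=[3]
append(b, 2): bitmap=FFFFFFFFF....... | a=[0, 1, 2, 4, 5, 6] b=[3, 7, 8]

blocks(a) = [0, 1, 2, 4, 5, 6]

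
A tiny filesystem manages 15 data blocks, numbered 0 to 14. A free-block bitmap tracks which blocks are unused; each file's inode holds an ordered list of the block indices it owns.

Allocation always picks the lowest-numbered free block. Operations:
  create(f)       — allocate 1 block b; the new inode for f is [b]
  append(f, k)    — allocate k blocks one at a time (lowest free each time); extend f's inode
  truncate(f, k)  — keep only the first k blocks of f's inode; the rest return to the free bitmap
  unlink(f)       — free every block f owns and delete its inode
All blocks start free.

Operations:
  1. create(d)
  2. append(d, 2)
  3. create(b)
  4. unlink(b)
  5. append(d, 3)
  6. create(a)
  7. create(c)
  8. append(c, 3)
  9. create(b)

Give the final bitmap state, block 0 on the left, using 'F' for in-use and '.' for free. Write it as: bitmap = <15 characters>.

bitmap = FFFFFFFFFFFF...

create(d): bitmap=F.............. | d=[0]
append(d, 2): bitmap=FFF............ | d=[0, 1, 2]
create(b): bitmap=FFFF........... | b=[3] d=[0, 1, 2]
unlink(b): bitmap=FFF............ | d=[0, 1, 2]
append(d, 3): bitmap=FFFFFF......... | d=[0, 1, 2, 3, 4, 5]
create(a): bitmap=FFFFFFF........ | a=[6] d=[0, 1, 2, 3, 4, 5]
create(c): bitmap=FFFFFFFF....... | a=[6] c=[7] d=[0, 1, 2, 3, 4, 5]
append(c, 3): bitmap=FFFFFFFFFFF.... | a=[6] c=[7, 8, 9, 10] d=[0, 1, 2, 3, 4, 5]
create(b): bitmap=FFFFFFFFFFFF... | a=[6] b=[11] c=[7, 8, 9, 10] d=[0, 1, 2, 3, 4, 5]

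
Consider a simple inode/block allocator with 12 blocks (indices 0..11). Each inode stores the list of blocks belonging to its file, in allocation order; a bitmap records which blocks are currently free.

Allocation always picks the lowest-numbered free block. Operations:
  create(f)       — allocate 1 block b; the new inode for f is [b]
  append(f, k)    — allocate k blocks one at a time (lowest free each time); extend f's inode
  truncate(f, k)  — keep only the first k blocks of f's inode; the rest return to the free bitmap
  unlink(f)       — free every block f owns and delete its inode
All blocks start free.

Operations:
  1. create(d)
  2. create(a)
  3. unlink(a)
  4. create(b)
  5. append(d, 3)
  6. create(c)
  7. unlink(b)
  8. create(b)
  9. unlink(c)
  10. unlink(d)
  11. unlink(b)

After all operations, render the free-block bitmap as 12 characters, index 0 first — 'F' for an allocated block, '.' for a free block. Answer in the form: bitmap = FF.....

after create(d) → d:[0]  free=[F...........]
after create(a) → a:[1], d:[0]  free=[FF..........]
after unlink(a) → d:[0]  free=[F...........]
after create(b) → b:[1], d:[0]  free=[FF..........]
after append(d, 3) → b:[1], d:[0, 2, 3, 4]  free=[FFFFF.......]
after create(c) → b:[1], c:[5], d:[0, 2, 3, 4]  free=[FFFFFF......]
after unlink(b) → c:[5], d:[0, 2, 3, 4]  free=[F.FFFF......]
after create(b) → b:[1], c:[5], d:[0, 2, 3, 4]  free=[FFFFFF......]
after unlink(c) → b:[1], d:[0, 2, 3, 4]  free=[FFFFF.......]
after unlink(d) → b:[1]  free=[.F..........]
after unlink(b) →   free=[............]

bitmap = ............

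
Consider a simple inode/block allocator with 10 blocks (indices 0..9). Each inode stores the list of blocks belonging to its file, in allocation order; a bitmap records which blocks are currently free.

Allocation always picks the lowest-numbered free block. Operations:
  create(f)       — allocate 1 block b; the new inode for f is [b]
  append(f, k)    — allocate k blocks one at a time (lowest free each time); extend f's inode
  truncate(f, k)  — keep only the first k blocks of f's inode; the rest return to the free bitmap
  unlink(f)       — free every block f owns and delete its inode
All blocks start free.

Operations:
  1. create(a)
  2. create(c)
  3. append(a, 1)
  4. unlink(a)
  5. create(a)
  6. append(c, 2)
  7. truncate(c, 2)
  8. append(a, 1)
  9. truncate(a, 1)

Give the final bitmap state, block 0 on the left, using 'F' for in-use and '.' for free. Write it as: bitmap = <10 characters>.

bitmap = FFF.......

after create(a) → a:[0]  free=[F.........]
after create(c) → a:[0], c:[1]  free=[FF........]
after append(a, 1) → a:[0, 2], c:[1]  free=[FFF.......]
after unlink(a) → c:[1]  free=[.F........]
after create(a) → a:[0], c:[1]  free=[FF........]
after append(c, 2) → a:[0], c:[1, 2, 3]  free=[FFFF......]
after truncate(c, 2) → a:[0], c:[1, 2]  free=[FFF.......]
after append(a, 1) → a:[0, 3], c:[1, 2]  free=[FFFF......]
after truncate(a, 1) → a:[0], c:[1, 2]  free=[FFF.......]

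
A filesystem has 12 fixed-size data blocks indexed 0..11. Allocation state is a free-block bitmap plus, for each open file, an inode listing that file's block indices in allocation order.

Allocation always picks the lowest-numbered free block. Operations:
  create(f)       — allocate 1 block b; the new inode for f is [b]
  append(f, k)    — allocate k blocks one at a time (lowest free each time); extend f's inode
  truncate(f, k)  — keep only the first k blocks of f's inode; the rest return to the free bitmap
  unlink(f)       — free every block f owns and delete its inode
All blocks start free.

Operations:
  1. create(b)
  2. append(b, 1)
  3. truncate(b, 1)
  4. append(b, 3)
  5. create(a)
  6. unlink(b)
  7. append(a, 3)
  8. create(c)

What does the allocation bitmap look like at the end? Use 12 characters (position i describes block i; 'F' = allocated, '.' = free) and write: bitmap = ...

  1. create(b)  ⇒  F...........  {b→[0]}
  2. append(b, 1)  ⇒  FF..........  {b→[0, 1]}
  3. truncate(b, 1)  ⇒  F...........  {b→[0]}
  4. append(b, 3)  ⇒  FFFF........  {b→[0, 1, 2, 3]}
  5. create(a)  ⇒  FFFFF.......  {a→[4]; b→[0, 1, 2, 3]}
  6. unlink(b)  ⇒  ....F.......  {a→[4]}
  7. append(a, 3)  ⇒  FFF.F.......  {a→[4, 0, 1, 2]}
  8. create(c)  ⇒  FFFFF.......  {a→[4, 0, 1, 2]; c→[3]}

bitmap = FFFFF.......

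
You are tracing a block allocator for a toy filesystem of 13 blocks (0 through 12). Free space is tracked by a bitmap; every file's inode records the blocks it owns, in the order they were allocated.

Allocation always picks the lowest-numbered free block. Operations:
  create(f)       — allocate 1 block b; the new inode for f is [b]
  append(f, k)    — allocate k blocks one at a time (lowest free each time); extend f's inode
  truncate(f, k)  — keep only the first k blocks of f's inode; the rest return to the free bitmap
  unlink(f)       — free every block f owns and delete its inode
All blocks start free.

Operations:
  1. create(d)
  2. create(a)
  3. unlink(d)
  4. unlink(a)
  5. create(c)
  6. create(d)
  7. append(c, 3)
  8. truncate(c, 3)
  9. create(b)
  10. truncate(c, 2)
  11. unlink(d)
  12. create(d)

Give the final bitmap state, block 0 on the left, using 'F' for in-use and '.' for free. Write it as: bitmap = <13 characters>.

after create(d) → d:[0]  free=[F............]
after create(a) → a:[1], d:[0]  free=[FF...........]
after unlink(d) → a:[1]  free=[.F...........]
after unlink(a) →   free=[.............]
after create(c) → c:[0]  free=[F............]
after create(d) → c:[0], d:[1]  free=[FF...........]
after append(c, 3) → c:[0, 2, 3, 4], d:[1]  free=[FFFFF........]
after truncate(c, 3) → c:[0, 2, 3], d:[1]  free=[FFFF.........]
after create(b) → b:[4], c:[0, 2, 3], d:[1]  free=[FFFFF........]
after truncate(c, 2) → b:[4], c:[0, 2], d:[1]  free=[FFF.F........]
after unlink(d) → b:[4], c:[0, 2]  free=[F.F.F........]
after create(d) → b:[4], c:[0, 2], d:[1]  free=[FFF.F........]

bitmap = FFF.F........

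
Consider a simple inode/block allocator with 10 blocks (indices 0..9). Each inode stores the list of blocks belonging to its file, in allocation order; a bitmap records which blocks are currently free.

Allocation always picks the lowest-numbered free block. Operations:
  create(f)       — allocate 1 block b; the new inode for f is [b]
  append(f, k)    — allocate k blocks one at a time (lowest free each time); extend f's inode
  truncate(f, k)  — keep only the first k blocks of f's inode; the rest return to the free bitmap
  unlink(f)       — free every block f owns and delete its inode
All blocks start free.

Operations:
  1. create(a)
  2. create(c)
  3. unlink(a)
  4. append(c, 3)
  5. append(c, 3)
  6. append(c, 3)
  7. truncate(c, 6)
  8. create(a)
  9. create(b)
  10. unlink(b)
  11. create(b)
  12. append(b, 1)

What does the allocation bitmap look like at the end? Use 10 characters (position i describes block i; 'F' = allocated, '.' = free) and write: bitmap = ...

  1. create(a)  ⇒  F.........  {a→[0]}
  2. create(c)  ⇒  FF........  {a→[0]; c→[1]}
  3. unlink(a)  ⇒  .F........  {c→[1]}
  4. append(c, 3)  ⇒  FFFF......  {c→[1, 0, 2, 3]}
  5. append(c, 3)  ⇒  FFFFFFF...  {c→[1, 0, 2, 3, 4, 5, 6]}
  6. append(c, 3)  ⇒  FFFFFFFFFF  {c→[1, 0, 2, 3, 4, 5, 6, 7, 8, 9]}
  7. truncate(c, 6)  ⇒  FFFFFF....  {c→[1, 0, 2, 3, 4, 5]}
  8. create(a)  ⇒  FFFFFFF...  {a→[6]; c→[1, 0, 2, 3, 4, 5]}
  9. create(b)  ⇒  FFFFFFFF..  {a→[6]; b→[7]; c→[1, 0, 2, 3, 4, 5]}
  10. unlink(b)  ⇒  FFFFFFF...  {a→[6]; c→[1, 0, 2, 3, 4, 5]}
  11. create(b)  ⇒  FFFFFFFF..  {a→[6]; b→[7]; c→[1, 0, 2, 3, 4, 5]}
  12. append(b, 1)  ⇒  FFFFFFFFF.  {a→[6]; b→[7, 8]; c→[1, 0, 2, 3, 4, 5]}

bitmap = FFFFFFFFF.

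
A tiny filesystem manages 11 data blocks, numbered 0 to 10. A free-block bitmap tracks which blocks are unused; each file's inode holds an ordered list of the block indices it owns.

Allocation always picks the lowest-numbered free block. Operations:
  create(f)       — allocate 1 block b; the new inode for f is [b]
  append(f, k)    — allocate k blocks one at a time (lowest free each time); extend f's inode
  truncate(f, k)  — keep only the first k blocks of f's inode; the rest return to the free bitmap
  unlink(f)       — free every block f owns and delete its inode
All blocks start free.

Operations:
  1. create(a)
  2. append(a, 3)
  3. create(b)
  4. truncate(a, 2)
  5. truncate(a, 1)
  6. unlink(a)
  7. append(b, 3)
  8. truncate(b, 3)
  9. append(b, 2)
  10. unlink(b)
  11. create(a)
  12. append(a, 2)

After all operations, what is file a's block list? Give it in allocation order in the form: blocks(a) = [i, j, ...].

blocks(a) = [0, 1, 2]

after create(a) → a:[0]  free=[F..........]
after append(a, 3) → a:[0, 1, 2, 3]  free=[FFFF.......]
after create(b) → a:[0, 1, 2, 3], b:[4]  free=[FFFFF......]
after truncate(a, 2) → a:[0, 1], b:[4]  free=[FF..F......]
after truncate(a, 1) → a:[0], b:[4]  free=[F...F......]
after unlink(a) → b:[4]  free=[....F......]
after append(b, 3) → b:[4, 0, 1, 2]  free=[FFF.F......]
after truncate(b, 3) → b:[4, 0, 1]  free=[FF..F......]
after append(b, 2) → b:[4, 0, 1, 2, 3]  free=[FFFFF......]
after unlink(b) →   free=[...........]
after create(a) → a:[0]  free=[F..........]
after append(a, 2) → a:[0, 1, 2]  free=[FFF........]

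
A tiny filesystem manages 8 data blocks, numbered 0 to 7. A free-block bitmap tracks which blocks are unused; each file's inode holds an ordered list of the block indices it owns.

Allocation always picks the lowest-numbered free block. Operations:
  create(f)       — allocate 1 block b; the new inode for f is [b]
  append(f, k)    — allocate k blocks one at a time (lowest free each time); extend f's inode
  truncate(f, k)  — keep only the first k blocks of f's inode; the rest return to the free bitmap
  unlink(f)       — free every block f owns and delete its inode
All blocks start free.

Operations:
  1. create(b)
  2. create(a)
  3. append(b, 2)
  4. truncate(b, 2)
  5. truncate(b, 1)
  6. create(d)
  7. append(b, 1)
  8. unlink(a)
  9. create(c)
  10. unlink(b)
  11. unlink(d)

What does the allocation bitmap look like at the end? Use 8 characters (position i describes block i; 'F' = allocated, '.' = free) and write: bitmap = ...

bitmap = .F......

create(b): bitmap=F....... | b=[0]
create(a): bitmap=FF...... | a=[1] b=[0]
append(b, 2): bitmap=FFFF.... | a=[1] b=[0, 2, 3]
truncate(b, 2): bitmap=FFF..... | a=[1] b=[0, 2]
truncate(b, 1): bitmap=FF...... | a=[1] b=[0]
create(d): bitmap=FFF..... | a=[1] b=[0] d=[2]
append(b, 1): bitmap=FFFF.... | a=[1] b=[0, 3] d=[2]
unlink(a): bitmap=F.FF.... | b=[0, 3] d=[2]
create(c): bitmap=FFFF.... | b=[0, 3] c=[1] d=[2]
unlink(b): bitmap=.FF..... | c=[1] d=[2]
unlink(d): bitmap=.F...... | c=[1]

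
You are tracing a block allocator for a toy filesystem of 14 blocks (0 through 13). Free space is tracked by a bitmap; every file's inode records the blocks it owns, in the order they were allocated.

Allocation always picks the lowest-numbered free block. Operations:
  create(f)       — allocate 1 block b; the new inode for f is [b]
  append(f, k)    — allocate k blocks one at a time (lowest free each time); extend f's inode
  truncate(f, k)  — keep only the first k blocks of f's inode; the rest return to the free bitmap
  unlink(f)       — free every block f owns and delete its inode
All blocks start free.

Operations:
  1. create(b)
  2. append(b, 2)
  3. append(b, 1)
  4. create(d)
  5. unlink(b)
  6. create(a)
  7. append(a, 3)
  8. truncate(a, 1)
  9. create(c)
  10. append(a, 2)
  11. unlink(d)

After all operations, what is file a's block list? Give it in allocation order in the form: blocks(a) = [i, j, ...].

blocks(a) = [0, 2, 3]

after create(b) → b:[0]  free=[F.............]
after append(b, 2) → b:[0, 1, 2]  free=[FFF...........]
after append(b, 1) → b:[0, 1, 2, 3]  free=[FFFF..........]
after create(d) → b:[0, 1, 2, 3], d:[4]  free=[FFFFF.........]
after unlink(b) → d:[4]  free=[....F.........]
after create(a) → a:[0], d:[4]  free=[F...F.........]
after append(a, 3) → a:[0, 1, 2, 3], d:[4]  free=[FFFFF.........]
after truncate(a, 1) → a:[0], d:[4]  free=[F...F.........]
after create(c) → a:[0], c:[1], d:[4]  free=[FF..F.........]
after append(a, 2) → a:[0, 2, 3], c:[1], d:[4]  free=[FFFFF.........]
after unlink(d) → a:[0, 2, 3], c:[1]  free=[FFFF..........]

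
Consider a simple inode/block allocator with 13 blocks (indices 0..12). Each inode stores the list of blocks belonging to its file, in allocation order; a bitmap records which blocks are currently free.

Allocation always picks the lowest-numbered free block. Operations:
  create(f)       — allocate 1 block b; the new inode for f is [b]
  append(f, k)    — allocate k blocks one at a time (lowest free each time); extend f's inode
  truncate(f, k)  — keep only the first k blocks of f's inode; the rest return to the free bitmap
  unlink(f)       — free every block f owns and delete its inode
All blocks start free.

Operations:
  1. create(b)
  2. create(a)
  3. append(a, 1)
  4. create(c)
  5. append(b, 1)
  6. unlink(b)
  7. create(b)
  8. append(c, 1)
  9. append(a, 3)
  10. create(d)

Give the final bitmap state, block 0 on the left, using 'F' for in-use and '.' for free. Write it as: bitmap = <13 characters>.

bitmap = FFFFFFFFF....

  1. create(b)  ⇒  F............  {b→[0]}
  2. create(a)  ⇒  FF...........  {a→[1]; b→[0]}
  3. append(a, 1)  ⇒  FFF..........  {a→[1, 2]; b→[0]}
  4. create(c)  ⇒  FFFF.........  {a→[1, 2]; b→[0]; c→[3]}
  5. append(b, 1)  ⇒  FFFFF........  {a→[1, 2]; b→[0, 4]; c→[3]}
  6. unlink(b)  ⇒  .FFF.........  {a→[1, 2]; c→[3]}
  7. create(b)  ⇒  FFFF.........  {a→[1, 2]; b→[0]; c→[3]}
  8. append(c, 1)  ⇒  FFFFF........  {a→[1, 2]; b→[0]; c→[3, 4]}
  9. append(a, 3)  ⇒  FFFFFFFF.....  {a→[1, 2, 5, 6, 7]; b→[0]; c→[3, 4]}
  10. create(d)  ⇒  FFFFFFFFF....  {a→[1, 2, 5, 6, 7]; b→[0]; c→[3, 4]; d→[8]}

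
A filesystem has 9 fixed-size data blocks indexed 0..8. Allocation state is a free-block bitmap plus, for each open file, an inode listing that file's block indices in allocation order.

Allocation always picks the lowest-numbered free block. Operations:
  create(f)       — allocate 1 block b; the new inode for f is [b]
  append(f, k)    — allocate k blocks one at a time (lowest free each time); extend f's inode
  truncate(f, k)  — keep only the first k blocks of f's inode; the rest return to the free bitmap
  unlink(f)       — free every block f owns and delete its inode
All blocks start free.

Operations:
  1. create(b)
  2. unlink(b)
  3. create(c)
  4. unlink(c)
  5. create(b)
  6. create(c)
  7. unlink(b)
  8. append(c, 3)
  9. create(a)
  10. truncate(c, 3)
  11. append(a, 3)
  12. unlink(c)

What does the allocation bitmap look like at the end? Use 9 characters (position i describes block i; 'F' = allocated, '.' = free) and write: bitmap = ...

bitmap = ...FFFF..

create(b): bitmap=F........ | b=[0]
unlink(b): bitmap=......... | 
create(c): bitmap=F........ | c=[0]
unlink(c): bitmap=......... | 
create(b): bitmap=F........ | b=[0]
create(c): bitmap=FF....... | b=[0] c=[1]
unlink(b): bitmap=.F....... | c=[1]
append(c, 3): bitmap=FFFF..... | c=[1, 0, 2, 3]
create(a): bitmap=FFFFF.... | a=[4] c=[1, 0, 2, 3]
truncate(c, 3): bitmap=FFF.F.... | a=[4] c=[1, 0, 2]
append(a, 3): bitmap=FFFFFFF.. | a=[4, 3, 5, 6] c=[1, 0, 2]
unlink(c): bitmap=...FFFF.. | a=[4, 3, 5, 6]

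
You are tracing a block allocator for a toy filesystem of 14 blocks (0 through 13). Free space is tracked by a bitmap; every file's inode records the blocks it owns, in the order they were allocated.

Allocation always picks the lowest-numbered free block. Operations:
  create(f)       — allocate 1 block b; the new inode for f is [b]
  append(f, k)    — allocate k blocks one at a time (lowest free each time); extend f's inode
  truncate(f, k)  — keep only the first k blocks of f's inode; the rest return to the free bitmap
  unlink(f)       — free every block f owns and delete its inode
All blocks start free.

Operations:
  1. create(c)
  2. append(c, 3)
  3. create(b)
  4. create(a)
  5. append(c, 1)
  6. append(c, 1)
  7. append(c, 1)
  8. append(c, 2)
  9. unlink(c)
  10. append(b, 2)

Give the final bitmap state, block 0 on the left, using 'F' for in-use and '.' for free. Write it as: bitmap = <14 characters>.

[1] create(c) — c=0 (map F.............)
[2] append(c, 3) — c=0,1,2,3 (map FFFF..........)
[3] create(b) — b=4 c=0,1,2,3 (map FFFFF.........)
[4] create(a) — a=5 b=4 c=0,1,2,3 (map FFFFFF........)
[5] append(c, 1) — a=5 b=4 c=0,1,2,3,6 (map FFFFFFF.......)
[6] append(c, 1) — a=5 b=4 c=0,1,2,3,6,7 (map FFFFFFFF......)
[7] append(c, 1) — a=5 b=4 c=0,1,2,3,6,7,8 (map FFFFFFFFF.....)
[8] append(c, 2) — a=5 b=4 c=0,1,2,3,6,7,8,9,10 (map FFFFFFFFFFF...)
[9] unlink(c) — a=5 b=4 (map ....FF........)
[10] append(b, 2) — a=5 b=4,0,1 (map FF..FF........)

bitmap = FF..FF........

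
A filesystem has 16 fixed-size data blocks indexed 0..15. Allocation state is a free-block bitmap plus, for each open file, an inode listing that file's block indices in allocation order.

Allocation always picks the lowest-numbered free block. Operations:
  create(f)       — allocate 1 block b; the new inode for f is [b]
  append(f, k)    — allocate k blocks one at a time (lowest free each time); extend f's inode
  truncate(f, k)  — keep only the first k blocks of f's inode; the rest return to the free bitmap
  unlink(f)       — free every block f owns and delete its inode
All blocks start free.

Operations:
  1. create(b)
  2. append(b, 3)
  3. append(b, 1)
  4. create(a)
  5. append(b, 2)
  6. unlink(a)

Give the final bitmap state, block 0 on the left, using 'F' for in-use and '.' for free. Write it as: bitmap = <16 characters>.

bitmap = FFFFF.FF........

  1. create(b)  ⇒  F...............  {b→[0]}
  2. append(b, 3)  ⇒  FFFF............  {b→[0, 1, 2, 3]}
  3. append(b, 1)  ⇒  FFFFF...........  {b→[0, 1, 2, 3, 4]}
  4. create(a)  ⇒  FFFFFF..........  {a→[5]; b→[0, 1, 2, 3, 4]}
  5. append(b, 2)  ⇒  FFFFFFFF........  {a→[5]; b→[0, 1, 2, 3, 4, 6, 7]}
  6. unlink(a)  ⇒  FFFFF.FF........  {b→[0, 1, 2, 3, 4, 6, 7]}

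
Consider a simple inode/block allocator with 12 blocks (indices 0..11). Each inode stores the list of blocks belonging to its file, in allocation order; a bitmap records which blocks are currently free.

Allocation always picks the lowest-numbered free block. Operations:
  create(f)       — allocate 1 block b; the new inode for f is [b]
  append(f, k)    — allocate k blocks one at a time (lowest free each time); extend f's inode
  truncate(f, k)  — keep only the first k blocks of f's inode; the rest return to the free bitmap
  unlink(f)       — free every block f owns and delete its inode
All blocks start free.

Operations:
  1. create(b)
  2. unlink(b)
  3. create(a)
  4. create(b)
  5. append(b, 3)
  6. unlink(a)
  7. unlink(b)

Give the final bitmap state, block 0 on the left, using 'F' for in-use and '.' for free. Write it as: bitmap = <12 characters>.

bitmap = ............

[1] create(b) — b=0 (map F...........)
[2] unlink(b) —  (map ............)
[3] create(a) — a=0 (map F...........)
[4] create(b) — a=0 b=1 (map FF..........)
[5] append(b, 3) — a=0 b=1,2,3,4 (map FFFFF.......)
[6] unlink(a) — b=1,2,3,4 (map .FFFF.......)
[7] unlink(b) —  (map ............)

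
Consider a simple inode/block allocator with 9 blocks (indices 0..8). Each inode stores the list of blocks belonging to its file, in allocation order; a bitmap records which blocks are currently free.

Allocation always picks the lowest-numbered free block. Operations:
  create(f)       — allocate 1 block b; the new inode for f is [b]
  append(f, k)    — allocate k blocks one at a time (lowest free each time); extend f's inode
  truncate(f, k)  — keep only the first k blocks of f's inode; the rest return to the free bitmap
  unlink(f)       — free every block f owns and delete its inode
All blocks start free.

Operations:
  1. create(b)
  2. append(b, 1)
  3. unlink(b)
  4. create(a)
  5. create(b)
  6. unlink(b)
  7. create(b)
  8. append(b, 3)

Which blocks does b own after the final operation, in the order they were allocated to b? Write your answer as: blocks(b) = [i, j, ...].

blocks(b) = [1, 2, 3, 4]

create(b): bitmap=F........ | b=[0]
append(b, 1): bitmap=FF....... | b=[0, 1]
unlink(b): bitmap=......... | 
create(a): bitmap=F........ | a=[0]
create(b): bitmap=FF....... | a=[0] b=[1]
unlink(b): bitmap=F........ | a=[0]
create(b): bitmap=FF....... | a=[0] b=[1]
append(b, 3): bitmap=FFFFF.... | a=[0] b=[1, 2, 3, 4]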